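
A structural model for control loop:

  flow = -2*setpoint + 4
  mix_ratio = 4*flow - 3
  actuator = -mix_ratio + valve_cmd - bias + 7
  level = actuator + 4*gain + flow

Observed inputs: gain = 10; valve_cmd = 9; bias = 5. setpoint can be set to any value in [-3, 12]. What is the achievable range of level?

24 to 114

Substituting into the mix_ratio equation gives mix_ratio = -8*setpoint + 13.
Substituting into the actuator equation gives actuator = 8*setpoint - 2.
Substituting into the level equation gives level = 6*setpoint + 42.
Linear in setpoint, so extremes are at the endpoints: setpoint = -3 gives level = 24; setpoint = 12 gives level = 114.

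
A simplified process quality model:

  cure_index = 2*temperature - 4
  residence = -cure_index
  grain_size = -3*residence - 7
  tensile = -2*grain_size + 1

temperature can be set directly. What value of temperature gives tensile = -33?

temperature = 6

Substituting into the residence equation gives residence = -2*temperature + 4.
This gives grain_size = 6*temperature - 19.
tensile becomes -12*temperature + 39.
Solve -12*temperature + 39 = -33: temperature = (-33 - 39) / -12 = 6.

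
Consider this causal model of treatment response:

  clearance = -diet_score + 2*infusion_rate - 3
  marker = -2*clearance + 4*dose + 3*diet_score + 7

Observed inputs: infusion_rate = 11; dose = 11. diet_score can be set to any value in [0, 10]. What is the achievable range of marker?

Substituting into the clearance equation gives clearance = -diet_score + 19.
So marker = 5*diet_score + 13.
Linear in diet_score, so extremes are at the endpoints: diet_score = 0 gives marker = 13; diet_score = 10 gives marker = 63.

13 to 63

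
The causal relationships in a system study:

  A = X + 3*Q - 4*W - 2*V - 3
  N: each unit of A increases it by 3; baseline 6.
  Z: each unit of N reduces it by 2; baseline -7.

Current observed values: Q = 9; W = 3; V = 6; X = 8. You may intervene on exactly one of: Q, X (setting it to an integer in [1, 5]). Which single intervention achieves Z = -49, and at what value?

set X = 5

Intervening on Q: Z = -18*Q + 95. Reaching -49 requires Q = 8, outside [1, 5].
Intervening on X: with other inputs at their observed values, Z = -6*X - 19. Solving for -49 gives X = 5, within [1, 5].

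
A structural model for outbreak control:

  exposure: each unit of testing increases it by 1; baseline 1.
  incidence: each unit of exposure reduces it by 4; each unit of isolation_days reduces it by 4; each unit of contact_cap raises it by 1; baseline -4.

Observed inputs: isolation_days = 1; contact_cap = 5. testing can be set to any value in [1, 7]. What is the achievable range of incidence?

-35 to -11

Substituting into the incidence equation gives incidence = -4*testing - 7.
Linear in testing, so extremes are at the endpoints: testing = 1 gives incidence = -11; testing = 7 gives incidence = -35.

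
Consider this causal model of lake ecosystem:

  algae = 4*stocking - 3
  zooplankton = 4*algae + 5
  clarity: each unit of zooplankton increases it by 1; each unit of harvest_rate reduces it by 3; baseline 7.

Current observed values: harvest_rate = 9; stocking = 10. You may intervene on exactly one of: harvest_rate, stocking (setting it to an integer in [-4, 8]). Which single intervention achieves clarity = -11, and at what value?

Intervening on harvest_rate: clarity = -3*harvest_rate + 160. Reaching -11 requires harvest_rate = 57, outside [-4, 8].
Intervening on stocking: with other inputs at their observed values, clarity = 16*stocking - 27. Solving for -11 gives stocking = 1, within [-4, 8].

set stocking = 1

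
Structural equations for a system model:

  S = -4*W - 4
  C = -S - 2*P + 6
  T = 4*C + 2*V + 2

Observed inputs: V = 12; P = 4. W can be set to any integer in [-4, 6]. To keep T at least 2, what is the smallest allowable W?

Substituting into the C equation gives C = 4*W + 2.
Substituting into the T equation gives T = 16*W + 34.
Require 16*W + 34 ≥ 2, so W ≥ -2.
The smallest integer in [-4, 6] satisfying this is -2.

W = -2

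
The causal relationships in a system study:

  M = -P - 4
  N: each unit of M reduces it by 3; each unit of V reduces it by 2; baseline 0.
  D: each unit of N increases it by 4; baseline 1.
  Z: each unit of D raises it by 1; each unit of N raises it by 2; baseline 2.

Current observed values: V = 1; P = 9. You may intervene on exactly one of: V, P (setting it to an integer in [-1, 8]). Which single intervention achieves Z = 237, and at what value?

set V = 0

Intervening on V: with other inputs at their observed values, Z = -12*V + 237. Solving for 237 gives V = 0, within [-1, 8].
Intervening on P: Z = 18*P + 63. Reaching 237 requires P = 29/3, not an integer.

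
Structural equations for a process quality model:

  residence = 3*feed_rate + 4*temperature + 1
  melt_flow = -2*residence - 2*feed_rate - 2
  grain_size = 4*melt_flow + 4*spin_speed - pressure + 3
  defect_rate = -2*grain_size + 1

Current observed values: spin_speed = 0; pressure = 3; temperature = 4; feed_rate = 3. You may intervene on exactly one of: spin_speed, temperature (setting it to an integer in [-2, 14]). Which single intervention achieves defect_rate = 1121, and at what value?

Intervening on spin_speed: defect_rate = -8*spin_speed + 481. Reaching 1121 requires spin_speed = -80, outside [-2, 14].
Intervening on temperature: with other inputs at their observed values, defect_rate = 64*temperature + 225. Solving for 1121 gives temperature = 14, within [-2, 14].

set temperature = 14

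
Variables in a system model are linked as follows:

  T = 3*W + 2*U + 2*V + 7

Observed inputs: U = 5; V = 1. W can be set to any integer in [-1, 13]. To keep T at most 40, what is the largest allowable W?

W = 7

Substituting into the T equation gives T = 3*W + 19.
Require 3*W + 19 ≤ 40, so W ≤ 7.
The largest integer in [-1, 13] satisfying this is 7.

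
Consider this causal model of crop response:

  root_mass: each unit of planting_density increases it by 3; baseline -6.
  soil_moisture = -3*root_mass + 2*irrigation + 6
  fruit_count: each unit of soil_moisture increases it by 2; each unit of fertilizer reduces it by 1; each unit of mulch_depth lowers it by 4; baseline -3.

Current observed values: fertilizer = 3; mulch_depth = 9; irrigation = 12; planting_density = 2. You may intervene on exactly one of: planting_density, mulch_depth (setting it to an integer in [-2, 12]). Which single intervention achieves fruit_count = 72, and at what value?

Intervening on planting_density: with other inputs at their observed values, fruit_count = -18*planting_density + 54. Solving for 72 gives planting_density = -1, within [-2, 12].
Intervening on mulch_depth: fruit_count = -4*mulch_depth + 54. Reaching 72 requires mulch_depth = -9/2, not an integer.

set planting_density = -1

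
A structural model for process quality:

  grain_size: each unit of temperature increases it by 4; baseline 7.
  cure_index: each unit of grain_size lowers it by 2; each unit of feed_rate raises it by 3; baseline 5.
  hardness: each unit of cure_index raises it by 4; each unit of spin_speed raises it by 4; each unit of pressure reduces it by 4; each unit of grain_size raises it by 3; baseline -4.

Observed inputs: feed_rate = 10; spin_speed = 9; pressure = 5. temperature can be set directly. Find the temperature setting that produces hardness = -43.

Substituting into the cure_index equation gives cure_index = -8*temperature + 21.
Substituting into the hardness equation gives hardness = -20*temperature + 117.
Solve -20*temperature + 117 = -43: temperature = (-43 - 117) / -20 = 8.

temperature = 8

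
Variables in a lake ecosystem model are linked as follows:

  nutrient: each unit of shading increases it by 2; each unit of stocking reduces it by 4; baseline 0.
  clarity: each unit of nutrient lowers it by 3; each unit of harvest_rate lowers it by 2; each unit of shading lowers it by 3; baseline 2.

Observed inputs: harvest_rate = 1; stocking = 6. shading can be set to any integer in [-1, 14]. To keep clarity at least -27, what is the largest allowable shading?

Substituting into the nutrient equation gives nutrient = 2*shading - 24.
Substituting into the clarity equation gives clarity = -9*shading + 72.
Require -9*shading + 72 ≥ -27, so shading ≤ 11.
The largest integer in [-1, 14] satisfying this is 11.

shading = 11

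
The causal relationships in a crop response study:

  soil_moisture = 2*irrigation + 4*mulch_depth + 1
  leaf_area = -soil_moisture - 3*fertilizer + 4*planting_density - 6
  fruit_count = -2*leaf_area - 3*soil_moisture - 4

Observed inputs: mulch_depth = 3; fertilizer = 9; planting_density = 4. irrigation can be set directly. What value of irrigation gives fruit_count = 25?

Substituting into the soil_moisture equation gives soil_moisture = 2*irrigation + 13.
This gives leaf_area = -2*irrigation - 30.
Substituting into the fruit_count equation gives fruit_count = -2*irrigation + 17.
Solve -2*irrigation + 17 = 25: irrigation = (25 - 17) / -2 = -4.

irrigation = -4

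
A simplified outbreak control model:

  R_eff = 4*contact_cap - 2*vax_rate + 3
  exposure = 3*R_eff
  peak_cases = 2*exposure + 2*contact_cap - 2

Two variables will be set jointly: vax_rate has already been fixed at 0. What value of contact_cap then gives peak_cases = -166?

contact_cap = -7

With vax_rate held at 0:
Substituting into the R_eff equation gives R_eff = 4*contact_cap + 3.
So exposure = 12*contact_cap + 9.
This gives peak_cases = 26*contact_cap + 16.
Solve 26*contact_cap + 16 = -166: contact_cap = (-166 - 16) / 26 = -7.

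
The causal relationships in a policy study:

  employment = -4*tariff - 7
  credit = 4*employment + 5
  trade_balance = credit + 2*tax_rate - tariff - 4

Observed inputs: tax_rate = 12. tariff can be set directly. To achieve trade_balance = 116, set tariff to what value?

Substituting into the credit equation gives credit = -16*tariff - 23.
Substituting into the trade_balance equation gives trade_balance = -17*tariff - 3.
Solve -17*tariff - 3 = 116: tariff = (116 + 3) / -17 = -7.

tariff = -7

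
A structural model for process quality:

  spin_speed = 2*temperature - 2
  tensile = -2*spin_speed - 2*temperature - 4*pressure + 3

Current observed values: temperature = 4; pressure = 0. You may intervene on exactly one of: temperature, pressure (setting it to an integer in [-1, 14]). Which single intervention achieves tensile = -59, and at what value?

set temperature = 11

Intervening on temperature: with other inputs at their observed values, tensile = -6*temperature + 7. Solving for -59 gives temperature = 11, within [-1, 14].
Intervening on pressure: tensile = -4*pressure - 17. Reaching -59 requires pressure = 21/2, not an integer.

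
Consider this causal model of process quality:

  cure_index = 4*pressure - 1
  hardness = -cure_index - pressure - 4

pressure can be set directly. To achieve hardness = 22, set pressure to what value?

Substituting into the hardness equation gives hardness = -5*pressure - 3.
Solve -5*pressure - 3 = 22: pressure = (22 + 3) / -5 = -5.

pressure = -5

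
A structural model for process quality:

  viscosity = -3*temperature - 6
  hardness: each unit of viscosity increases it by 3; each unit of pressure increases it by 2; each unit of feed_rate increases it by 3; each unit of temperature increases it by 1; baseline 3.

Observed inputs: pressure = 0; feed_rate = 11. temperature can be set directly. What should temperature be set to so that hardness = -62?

temperature = 10

Substituting into the hardness equation gives hardness = -8*temperature + 18.
Solve -8*temperature + 18 = -62: temperature = (-62 - 18) / -8 = 10.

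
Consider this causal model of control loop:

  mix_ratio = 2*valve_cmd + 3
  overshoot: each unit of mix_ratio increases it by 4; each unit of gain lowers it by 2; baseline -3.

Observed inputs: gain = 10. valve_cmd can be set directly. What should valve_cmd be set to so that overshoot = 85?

Substituting into the overshoot equation gives overshoot = 8*valve_cmd - 11.
Solve 8*valve_cmd - 11 = 85: valve_cmd = (85 + 11) / 8 = 12.

valve_cmd = 12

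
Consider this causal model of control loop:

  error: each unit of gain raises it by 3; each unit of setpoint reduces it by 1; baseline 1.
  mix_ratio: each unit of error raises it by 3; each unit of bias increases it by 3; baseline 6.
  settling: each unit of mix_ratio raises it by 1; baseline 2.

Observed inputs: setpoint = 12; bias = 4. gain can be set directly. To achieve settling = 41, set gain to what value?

gain = 6

Substituting into the error equation gives error = 3*gain - 11.
Substituting into the mix_ratio equation gives mix_ratio = 9*gain - 15.
Substituting into the settling equation gives settling = 9*gain - 13.
Solve 9*gain - 13 = 41: gain = (41 + 13) / 9 = 6.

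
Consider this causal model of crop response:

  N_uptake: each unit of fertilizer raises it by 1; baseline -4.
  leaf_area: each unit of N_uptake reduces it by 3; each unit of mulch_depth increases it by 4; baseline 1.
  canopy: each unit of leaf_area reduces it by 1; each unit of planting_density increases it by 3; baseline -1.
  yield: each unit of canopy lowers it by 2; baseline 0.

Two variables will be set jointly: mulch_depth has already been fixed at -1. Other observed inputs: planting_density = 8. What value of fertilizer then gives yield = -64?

fertilizer = 6

With mulch_depth held at -1:
Substituting into the leaf_area equation gives leaf_area = -3*fertilizer + 9.
Substituting into the canopy equation gives canopy = 3*fertilizer + 14.
This gives yield = -6*fertilizer - 28.
Solve -6*fertilizer - 28 = -64: fertilizer = (-64 + 28) / -6 = 6.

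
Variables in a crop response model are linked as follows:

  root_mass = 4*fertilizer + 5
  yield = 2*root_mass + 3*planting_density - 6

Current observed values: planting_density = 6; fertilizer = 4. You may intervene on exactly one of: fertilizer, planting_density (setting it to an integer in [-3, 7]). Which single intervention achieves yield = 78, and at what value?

set fertilizer = 7

Intervening on fertilizer: with other inputs at their observed values, yield = 8*fertilizer + 22. Solving for 78 gives fertilizer = 7, within [-3, 7].
Intervening on planting_density: yield = 3*planting_density + 36. Reaching 78 requires planting_density = 14, outside [-3, 7].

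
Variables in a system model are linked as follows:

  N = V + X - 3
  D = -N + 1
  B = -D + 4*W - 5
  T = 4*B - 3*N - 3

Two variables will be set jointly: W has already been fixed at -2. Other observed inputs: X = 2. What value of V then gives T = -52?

With W held at -2:
Substituting into the N equation gives N = V - 1.
This gives D = -V + 2.
So B = V - 15.
T becomes V - 60.
Solve V - 60 = -52: V = (-52 + 60) / 1 = 8.

V = 8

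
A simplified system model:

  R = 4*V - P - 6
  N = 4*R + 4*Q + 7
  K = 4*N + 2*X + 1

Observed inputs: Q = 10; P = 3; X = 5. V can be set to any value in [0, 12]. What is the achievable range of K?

55 to 823

Substituting into the R equation gives R = 4*V - 9.
Substituting into the N equation gives N = 16*V + 11.
Substituting into the K equation gives K = 64*V + 55.
Linear in V, so extremes are at the endpoints: V = 0 gives K = 55; V = 12 gives K = 823.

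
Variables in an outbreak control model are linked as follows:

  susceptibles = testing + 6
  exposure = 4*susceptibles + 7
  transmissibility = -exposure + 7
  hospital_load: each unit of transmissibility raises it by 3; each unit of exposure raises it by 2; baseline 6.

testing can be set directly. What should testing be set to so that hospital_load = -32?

Substituting into the exposure equation gives exposure = 4*testing + 31.
Substituting into the transmissibility equation gives transmissibility = -4*testing - 24.
hospital_load becomes -4*testing - 4.
Solve -4*testing - 4 = -32: testing = (-32 + 4) / -4 = 7.

testing = 7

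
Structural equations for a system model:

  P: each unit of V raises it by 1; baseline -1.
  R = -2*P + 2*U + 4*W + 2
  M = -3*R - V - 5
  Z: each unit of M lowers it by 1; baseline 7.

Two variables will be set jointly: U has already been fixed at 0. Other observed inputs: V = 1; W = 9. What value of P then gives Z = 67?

P = 10

With U held at 0:
Intervening on P fixes its value directly, overriding its dependence on V.
Substituting into the R equation gives R = -2*P + 38.
This gives M = 6*P - 120.
Substituting into the Z equation gives Z = -6*P + 127.
Solve -6*P + 127 = 67: P = (67 - 127) / -6 = 10.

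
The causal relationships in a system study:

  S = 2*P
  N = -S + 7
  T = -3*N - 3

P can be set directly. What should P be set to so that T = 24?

P = 8

Substituting into the N equation gives N = -2*P + 7.
So T = 6*P - 24.
Solve 6*P - 24 = 24: P = (24 + 24) / 6 = 8.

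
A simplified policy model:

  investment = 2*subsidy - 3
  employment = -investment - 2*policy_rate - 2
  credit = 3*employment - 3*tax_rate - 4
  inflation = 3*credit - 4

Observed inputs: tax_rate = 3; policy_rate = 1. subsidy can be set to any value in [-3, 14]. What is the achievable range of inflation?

Substituting into the employment equation gives employment = -2*subsidy - 1.
credit becomes -6*subsidy - 16.
This gives inflation = -18*subsidy - 52.
Linear in subsidy, so extremes are at the endpoints: subsidy = -3 gives inflation = 2; subsidy = 14 gives inflation = -304.

-304 to 2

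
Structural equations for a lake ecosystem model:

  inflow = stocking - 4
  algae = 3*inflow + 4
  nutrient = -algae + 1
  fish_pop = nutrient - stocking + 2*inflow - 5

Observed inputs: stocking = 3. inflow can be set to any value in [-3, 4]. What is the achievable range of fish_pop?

-15 to -8

Intervening on inflow fixes its value directly, overriding its dependence on stocking.
Substituting into the nutrient equation gives nutrient = -3*inflow - 3.
So fish_pop = -inflow - 11.
Linear in inflow, so extremes are at the endpoints: inflow = -3 gives fish_pop = -8; inflow = 4 gives fish_pop = -15.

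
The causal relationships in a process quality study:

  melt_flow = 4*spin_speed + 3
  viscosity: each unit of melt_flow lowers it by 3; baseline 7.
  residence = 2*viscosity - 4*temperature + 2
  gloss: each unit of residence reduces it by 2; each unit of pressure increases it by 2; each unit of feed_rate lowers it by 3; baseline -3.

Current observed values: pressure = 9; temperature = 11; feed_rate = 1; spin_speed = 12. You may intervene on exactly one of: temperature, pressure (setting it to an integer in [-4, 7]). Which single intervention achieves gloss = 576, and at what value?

set temperature = -2

Intervening on temperature: with other inputs at their observed values, gloss = 8*temperature + 592. Solving for 576 gives temperature = -2, within [-4, 7].
Intervening on pressure: gloss = 2*pressure + 662. Reaching 576 requires pressure = -43, outside [-4, 7].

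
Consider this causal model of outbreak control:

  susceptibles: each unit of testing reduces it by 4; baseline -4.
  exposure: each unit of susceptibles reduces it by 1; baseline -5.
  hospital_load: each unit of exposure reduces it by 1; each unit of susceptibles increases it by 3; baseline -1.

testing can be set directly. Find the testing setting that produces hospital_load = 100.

testing = -7

Substituting into the exposure equation gives exposure = 4*testing - 1.
So hospital_load = -16*testing - 12.
Solve -16*testing - 12 = 100: testing = (100 + 12) / -16 = -7.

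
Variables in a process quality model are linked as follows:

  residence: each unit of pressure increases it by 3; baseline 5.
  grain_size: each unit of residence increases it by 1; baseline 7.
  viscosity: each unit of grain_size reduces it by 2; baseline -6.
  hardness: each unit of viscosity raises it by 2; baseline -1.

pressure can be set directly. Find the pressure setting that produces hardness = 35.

Substituting into the grain_size equation gives grain_size = 3*pressure + 12.
So viscosity = -6*pressure - 30.
Substituting into the hardness equation gives hardness = -12*pressure - 61.
Solve -12*pressure - 61 = 35: pressure = (35 + 61) / -12 = -8.

pressure = -8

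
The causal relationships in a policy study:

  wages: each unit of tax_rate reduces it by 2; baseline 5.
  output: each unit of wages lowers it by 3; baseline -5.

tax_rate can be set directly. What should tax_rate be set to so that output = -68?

Substituting into the output equation gives output = 6*tax_rate - 20.
Solve 6*tax_rate - 20 = -68: tax_rate = (-68 + 20) / 6 = -8.

tax_rate = -8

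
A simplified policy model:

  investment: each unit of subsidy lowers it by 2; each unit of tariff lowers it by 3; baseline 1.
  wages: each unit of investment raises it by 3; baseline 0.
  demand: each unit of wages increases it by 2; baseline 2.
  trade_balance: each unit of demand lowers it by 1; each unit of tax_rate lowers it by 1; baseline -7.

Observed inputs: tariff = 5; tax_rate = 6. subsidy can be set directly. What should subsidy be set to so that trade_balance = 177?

Substituting into the investment equation gives investment = -2*subsidy - 14.
So wages = -6*subsidy - 42.
This gives demand = -12*subsidy - 82.
Substituting into the trade_balance equation gives trade_balance = 12*subsidy + 69.
Solve 12*subsidy + 69 = 177: subsidy = (177 - 69) / 12 = 9.

subsidy = 9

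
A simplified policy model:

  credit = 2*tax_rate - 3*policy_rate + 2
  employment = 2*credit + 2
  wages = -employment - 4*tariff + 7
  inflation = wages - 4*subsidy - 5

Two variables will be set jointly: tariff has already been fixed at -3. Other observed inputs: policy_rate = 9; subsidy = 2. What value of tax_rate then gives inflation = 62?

tax_rate = -2

With tariff held at -3:
Substituting into the credit equation gives credit = 2*tax_rate - 25.
Substituting into the employment equation gives employment = 4*tax_rate - 48.
This gives wages = -4*tax_rate + 67.
inflation becomes -4*tax_rate + 54.
Solve -4*tax_rate + 54 = 62: tax_rate = (62 - 54) / -4 = -2.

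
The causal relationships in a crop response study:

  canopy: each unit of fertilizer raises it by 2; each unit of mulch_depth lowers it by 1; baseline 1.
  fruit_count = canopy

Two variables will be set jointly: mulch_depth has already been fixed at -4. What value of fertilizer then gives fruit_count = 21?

With mulch_depth held at -4:
Substituting into the canopy equation gives canopy = 2*fertilizer + 5.
This gives fruit_count = 2*fertilizer + 5.
Solve 2*fertilizer + 5 = 21: fertilizer = (21 - 5) / 2 = 8.

fertilizer = 8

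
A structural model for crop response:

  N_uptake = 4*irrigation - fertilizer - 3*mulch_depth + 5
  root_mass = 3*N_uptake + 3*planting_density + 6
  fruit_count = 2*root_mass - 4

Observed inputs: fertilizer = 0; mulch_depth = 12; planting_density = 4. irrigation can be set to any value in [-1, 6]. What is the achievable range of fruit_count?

-178 to -10

Substituting into the N_uptake equation gives N_uptake = 4*irrigation - 31.
So root_mass = 12*irrigation - 75.
Substituting into the fruit_count equation gives fruit_count = 24*irrigation - 154.
Linear in irrigation, so extremes are at the endpoints: irrigation = -1 gives fruit_count = -178; irrigation = 6 gives fruit_count = -10.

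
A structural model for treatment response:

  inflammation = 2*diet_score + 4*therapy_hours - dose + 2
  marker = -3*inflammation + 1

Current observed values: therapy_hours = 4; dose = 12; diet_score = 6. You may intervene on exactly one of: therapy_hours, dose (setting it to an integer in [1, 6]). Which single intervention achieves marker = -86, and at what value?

Intervening on therapy_hours: marker = -12*therapy_hours - 5. Reaching -86 requires therapy_hours = 27/4, not an integer.
Intervening on dose: with other inputs at their observed values, marker = 3*dose - 89. Solving for -86 gives dose = 1, within [1, 6].

set dose = 1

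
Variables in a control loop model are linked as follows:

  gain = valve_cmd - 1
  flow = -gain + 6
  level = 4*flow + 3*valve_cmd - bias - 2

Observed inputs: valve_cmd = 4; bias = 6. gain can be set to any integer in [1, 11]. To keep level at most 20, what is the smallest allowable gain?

Intervening on gain fixes its value directly, overriding its dependence on valve_cmd.
Substituting into the level equation gives level = -4*gain + 28.
Require -4*gain + 28 ≤ 20, so gain ≥ 2.
The smallest integer in [1, 11] satisfying this is 2.

gain = 2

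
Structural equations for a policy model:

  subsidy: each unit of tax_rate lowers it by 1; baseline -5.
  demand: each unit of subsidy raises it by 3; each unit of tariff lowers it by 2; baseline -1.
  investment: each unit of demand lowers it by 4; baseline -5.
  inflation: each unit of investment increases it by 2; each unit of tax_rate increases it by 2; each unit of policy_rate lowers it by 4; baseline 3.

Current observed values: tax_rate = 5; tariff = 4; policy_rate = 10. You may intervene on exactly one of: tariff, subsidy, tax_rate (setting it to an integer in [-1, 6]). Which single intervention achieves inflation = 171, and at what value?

Intervening on tariff: inflation = 16*tariff + 211. Reaching 171 requires tariff = -5/2, not an integer.
Intervening on subsidy: inflation = -24*subsidy + 35. Reaching 171 requires subsidy = -17/3, not an integer.
Intervening on tax_rate: with other inputs at their observed values, inflation = 26*tax_rate + 145. Solving for 171 gives tax_rate = 1, within [-1, 6].

set tax_rate = 1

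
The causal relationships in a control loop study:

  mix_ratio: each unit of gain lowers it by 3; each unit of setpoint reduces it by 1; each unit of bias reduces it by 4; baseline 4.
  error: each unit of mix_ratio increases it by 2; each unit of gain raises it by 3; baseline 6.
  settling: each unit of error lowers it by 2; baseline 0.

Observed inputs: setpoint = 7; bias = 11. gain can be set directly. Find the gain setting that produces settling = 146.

gain = -5

Substituting into the mix_ratio equation gives mix_ratio = -3*gain - 47.
error becomes -3*gain - 88.
settling becomes 6*gain + 176.
Solve 6*gain + 176 = 146: gain = (146 - 176) / 6 = -5.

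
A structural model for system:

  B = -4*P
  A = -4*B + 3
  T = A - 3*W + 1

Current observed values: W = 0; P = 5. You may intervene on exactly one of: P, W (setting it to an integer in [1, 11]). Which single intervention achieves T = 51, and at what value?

Intervening on P: T = 16*P + 4. Reaching 51 requires P = 47/16, not an integer.
Intervening on W: with other inputs at their observed values, T = -3*W + 84. Solving for 51 gives W = 11, within [1, 11].

set W = 11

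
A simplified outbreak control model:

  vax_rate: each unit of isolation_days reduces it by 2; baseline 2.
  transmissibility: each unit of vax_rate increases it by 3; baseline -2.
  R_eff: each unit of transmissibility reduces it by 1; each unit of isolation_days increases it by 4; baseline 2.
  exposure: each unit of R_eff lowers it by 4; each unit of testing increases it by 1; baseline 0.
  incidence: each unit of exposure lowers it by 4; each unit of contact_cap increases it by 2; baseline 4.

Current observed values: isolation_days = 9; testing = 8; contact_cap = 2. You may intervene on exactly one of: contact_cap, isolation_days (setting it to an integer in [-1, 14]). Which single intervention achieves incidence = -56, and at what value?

Intervening on contact_cap: incidence = 2*contact_cap + 1380. Reaching -56 requires contact_cap = -718, outside [-1, 14].
Intervening on isolation_days: with other inputs at their observed values, incidence = 160*isolation_days - 56. Solving for -56 gives isolation_days = 0, within [-1, 14].

set isolation_days = 0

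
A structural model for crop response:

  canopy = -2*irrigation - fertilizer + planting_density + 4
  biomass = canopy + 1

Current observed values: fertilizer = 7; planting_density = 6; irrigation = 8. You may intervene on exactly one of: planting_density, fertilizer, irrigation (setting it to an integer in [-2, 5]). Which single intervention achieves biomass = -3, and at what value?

set fertilizer = -2

Intervening on planting_density: biomass = planting_density - 18. Reaching -3 requires planting_density = 15, outside [-2, 5].
Intervening on fertilizer: with other inputs at their observed values, biomass = -fertilizer - 5. Solving for -3 gives fertilizer = -2, within [-2, 5].
Intervening on irrigation: biomass = -2*irrigation + 4. Reaching -3 requires irrigation = 7/2, not an integer.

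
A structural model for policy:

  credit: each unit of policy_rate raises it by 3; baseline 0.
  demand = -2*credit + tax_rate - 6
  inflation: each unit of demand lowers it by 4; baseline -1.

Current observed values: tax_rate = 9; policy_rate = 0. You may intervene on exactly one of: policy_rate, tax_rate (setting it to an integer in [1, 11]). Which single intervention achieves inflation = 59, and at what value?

Intervening on policy_rate: with other inputs at their observed values, inflation = 24*policy_rate - 13. Solving for 59 gives policy_rate = 3, within [1, 11].
Intervening on tax_rate: inflation = -4*tax_rate + 23. Reaching 59 requires tax_rate = -9, outside [1, 11].

set policy_rate = 3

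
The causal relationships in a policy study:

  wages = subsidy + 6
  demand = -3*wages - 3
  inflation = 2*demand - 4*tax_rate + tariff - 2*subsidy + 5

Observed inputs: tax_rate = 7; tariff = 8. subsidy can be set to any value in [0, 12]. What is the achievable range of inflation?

-153 to -57

Substituting into the demand equation gives demand = -3*subsidy - 21.
inflation becomes -8*subsidy - 57.
Linear in subsidy, so extremes are at the endpoints: subsidy = 0 gives inflation = -57; subsidy = 12 gives inflation = -153.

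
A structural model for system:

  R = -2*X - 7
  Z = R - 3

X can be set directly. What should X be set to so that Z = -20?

Substituting into the Z equation gives Z = -2*X - 10.
Solve -2*X - 10 = -20: X = (-20 + 10) / -2 = 5.

X = 5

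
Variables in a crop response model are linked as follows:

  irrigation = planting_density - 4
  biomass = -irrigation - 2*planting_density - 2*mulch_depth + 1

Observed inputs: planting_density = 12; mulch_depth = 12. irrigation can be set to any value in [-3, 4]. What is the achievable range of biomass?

-51 to -44

Intervening on irrigation fixes its value directly, overriding its dependence on planting_density.
Substituting into the biomass equation gives biomass = -irrigation - 47.
Linear in irrigation, so extremes are at the endpoints: irrigation = -3 gives biomass = -44; irrigation = 4 gives biomass = -51.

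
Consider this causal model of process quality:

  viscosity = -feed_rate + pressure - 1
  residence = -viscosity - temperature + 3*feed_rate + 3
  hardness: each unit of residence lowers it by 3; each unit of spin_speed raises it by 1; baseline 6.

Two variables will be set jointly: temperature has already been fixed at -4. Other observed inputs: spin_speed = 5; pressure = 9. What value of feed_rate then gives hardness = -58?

With temperature held at -4:
Substituting into the viscosity equation gives viscosity = -feed_rate + 8.
This gives residence = 4*feed_rate - 1.
hardness becomes -12*feed_rate + 14.
Solve -12*feed_rate + 14 = -58: feed_rate = (-58 - 14) / -12 = 6.

feed_rate = 6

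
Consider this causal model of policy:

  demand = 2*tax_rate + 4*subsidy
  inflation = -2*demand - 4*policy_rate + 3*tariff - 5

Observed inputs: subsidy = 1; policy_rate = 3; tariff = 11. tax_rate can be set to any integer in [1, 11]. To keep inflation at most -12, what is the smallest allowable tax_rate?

Substituting into the demand equation gives demand = 2*tax_rate + 4.
Substituting into the inflation equation gives inflation = -4*tax_rate + 8.
Require -4*tax_rate + 8 ≤ -12, so tax_rate ≥ 5.
The smallest integer in [1, 11] satisfying this is 5.

tax_rate = 5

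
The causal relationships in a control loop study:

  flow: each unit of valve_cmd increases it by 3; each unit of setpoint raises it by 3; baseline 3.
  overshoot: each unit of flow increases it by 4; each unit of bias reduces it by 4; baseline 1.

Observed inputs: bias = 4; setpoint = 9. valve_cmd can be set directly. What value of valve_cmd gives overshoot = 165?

valve_cmd = 5

Substituting into the flow equation gives flow = 3*valve_cmd + 30.
This gives overshoot = 12*valve_cmd + 105.
Solve 12*valve_cmd + 105 = 165: valve_cmd = (165 - 105) / 12 = 5.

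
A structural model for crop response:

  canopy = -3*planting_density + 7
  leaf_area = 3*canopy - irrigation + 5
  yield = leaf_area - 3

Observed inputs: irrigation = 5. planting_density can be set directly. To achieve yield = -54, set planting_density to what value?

planting_density = 8

Substituting into the leaf_area equation gives leaf_area = -9*planting_density + 21.
Substituting into the yield equation gives yield = -9*planting_density + 18.
Solve -9*planting_density + 18 = -54: planting_density = (-54 - 18) / -9 = 8.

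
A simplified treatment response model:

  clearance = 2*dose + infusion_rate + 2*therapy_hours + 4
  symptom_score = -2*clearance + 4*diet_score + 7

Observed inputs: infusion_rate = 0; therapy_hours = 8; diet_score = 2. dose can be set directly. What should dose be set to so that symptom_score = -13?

dose = -3

Substituting into the clearance equation gives clearance = 2*dose + 20.
symptom_score becomes -4*dose - 25.
Solve -4*dose - 25 = -13: dose = (-13 + 25) / -4 = -3.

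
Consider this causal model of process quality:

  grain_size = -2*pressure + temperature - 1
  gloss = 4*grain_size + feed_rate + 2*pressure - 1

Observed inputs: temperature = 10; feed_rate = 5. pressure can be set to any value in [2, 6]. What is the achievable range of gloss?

4 to 28

Substituting into the grain_size equation gives grain_size = -2*pressure + 9.
gloss becomes -6*pressure + 40.
Linear in pressure, so extremes are at the endpoints: pressure = 2 gives gloss = 28; pressure = 6 gives gloss = 4.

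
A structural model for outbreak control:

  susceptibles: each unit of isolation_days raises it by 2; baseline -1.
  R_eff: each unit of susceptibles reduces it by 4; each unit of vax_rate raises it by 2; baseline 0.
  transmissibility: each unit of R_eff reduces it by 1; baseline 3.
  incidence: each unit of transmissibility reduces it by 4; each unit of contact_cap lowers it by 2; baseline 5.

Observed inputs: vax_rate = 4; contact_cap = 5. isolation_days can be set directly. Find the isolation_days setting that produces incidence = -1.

isolation_days = 1

Substituting into the R_eff equation gives R_eff = -8*isolation_days + 12.
transmissibility becomes 8*isolation_days - 9.
incidence becomes -32*isolation_days + 31.
Solve -32*isolation_days + 31 = -1: isolation_days = (-1 - 31) / -32 = 1.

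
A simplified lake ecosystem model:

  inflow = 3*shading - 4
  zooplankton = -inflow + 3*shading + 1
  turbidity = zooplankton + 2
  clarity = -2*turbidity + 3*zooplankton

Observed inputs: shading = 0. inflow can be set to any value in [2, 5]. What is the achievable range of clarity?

-8 to -5

Intervening on inflow fixes its value directly, overriding its dependence on shading.
Substituting into the zooplankton equation gives zooplankton = -inflow + 1.
This gives turbidity = -inflow + 3.
Substituting into the clarity equation gives clarity = -inflow - 3.
Linear in inflow, so extremes are at the endpoints: inflow = 2 gives clarity = -5; inflow = 5 gives clarity = -8.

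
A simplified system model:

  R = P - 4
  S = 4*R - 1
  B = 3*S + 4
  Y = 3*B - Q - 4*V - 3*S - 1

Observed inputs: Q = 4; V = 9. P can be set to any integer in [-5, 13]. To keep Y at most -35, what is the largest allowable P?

Substituting into the S equation gives S = 4*P - 17.
B becomes 12*P - 47.
Substituting into the Y equation gives Y = 24*P - 131.
Require 24*P - 131 ≤ -35, so P ≤ 4.
The largest integer in [-5, 13] satisfying this is 4.

P = 4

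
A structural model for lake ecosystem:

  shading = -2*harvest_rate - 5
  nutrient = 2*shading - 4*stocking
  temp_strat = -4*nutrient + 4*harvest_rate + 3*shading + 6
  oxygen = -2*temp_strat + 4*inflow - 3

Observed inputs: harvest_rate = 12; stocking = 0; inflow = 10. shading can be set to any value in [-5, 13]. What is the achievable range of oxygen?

-121 to 59

Intervening on shading fixes its value directly, overriding its dependence on harvest_rate.
Substituting into the nutrient equation gives nutrient = 2*shading.
Substituting into the temp_strat equation gives temp_strat = -5*shading + 54.
This gives oxygen = 10*shading - 71.
Linear in shading, so extremes are at the endpoints: shading = -5 gives oxygen = -121; shading = 13 gives oxygen = 59.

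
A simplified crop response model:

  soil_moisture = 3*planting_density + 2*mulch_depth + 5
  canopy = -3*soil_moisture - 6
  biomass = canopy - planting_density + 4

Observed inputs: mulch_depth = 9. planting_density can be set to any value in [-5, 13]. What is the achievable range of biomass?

-201 to -21

Substituting into the soil_moisture equation gives soil_moisture = 3*planting_density + 23.
canopy becomes -9*planting_density - 75.
So biomass = -10*planting_density - 71.
Linear in planting_density, so extremes are at the endpoints: planting_density = -5 gives biomass = -21; planting_density = 13 gives biomass = -201.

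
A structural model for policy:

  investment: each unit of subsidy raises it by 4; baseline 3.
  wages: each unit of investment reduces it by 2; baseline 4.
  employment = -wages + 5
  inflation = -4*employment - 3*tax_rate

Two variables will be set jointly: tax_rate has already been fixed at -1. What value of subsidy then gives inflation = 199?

subsidy = -7

With tax_rate held at -1:
Substituting into the wages equation gives wages = -8*subsidy - 2.
Substituting into the employment equation gives employment = 8*subsidy + 7.
So inflation = -32*subsidy - 25.
Solve -32*subsidy - 25 = 199: subsidy = (199 + 25) / -32 = -7.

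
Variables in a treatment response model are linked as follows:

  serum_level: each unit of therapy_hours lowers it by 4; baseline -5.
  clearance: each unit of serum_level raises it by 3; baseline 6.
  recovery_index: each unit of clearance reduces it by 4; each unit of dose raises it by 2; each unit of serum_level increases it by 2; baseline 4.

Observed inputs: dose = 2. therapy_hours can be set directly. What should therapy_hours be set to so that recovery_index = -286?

therapy_hours = -8

Substituting into the clearance equation gives clearance = -12*therapy_hours - 9.
Substituting into the recovery_index equation gives recovery_index = 40*therapy_hours + 34.
Solve 40*therapy_hours + 34 = -286: therapy_hours = (-286 - 34) / 40 = -8.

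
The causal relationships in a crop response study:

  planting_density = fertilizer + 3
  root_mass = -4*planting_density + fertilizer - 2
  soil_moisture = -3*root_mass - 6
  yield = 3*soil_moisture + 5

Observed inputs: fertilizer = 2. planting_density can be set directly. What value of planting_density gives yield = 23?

Intervening on planting_density fixes its value directly, overriding its dependence on fertilizer.
Substituting into the root_mass equation gives root_mass = -4*planting_density.
Substituting into the soil_moisture equation gives soil_moisture = 12*planting_density - 6.
Substituting into the yield equation gives yield = 36*planting_density - 13.
Solve 36*planting_density - 13 = 23: planting_density = (23 + 13) / 36 = 1.

planting_density = 1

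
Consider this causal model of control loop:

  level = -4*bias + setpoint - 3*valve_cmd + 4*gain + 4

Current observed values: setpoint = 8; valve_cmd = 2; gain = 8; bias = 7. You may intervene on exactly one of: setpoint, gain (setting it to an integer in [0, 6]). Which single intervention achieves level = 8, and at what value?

Intervening on setpoint: with other inputs at their observed values, level = setpoint + 2. Solving for 8 gives setpoint = 6, within [0, 6].
Intervening on gain: level = 4*gain - 22. Reaching 8 requires gain = 15/2, not an integer.

set setpoint = 6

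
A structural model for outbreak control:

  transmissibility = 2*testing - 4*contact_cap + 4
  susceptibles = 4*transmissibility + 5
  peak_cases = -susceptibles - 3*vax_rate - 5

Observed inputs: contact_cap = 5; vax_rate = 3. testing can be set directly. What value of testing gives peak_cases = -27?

testing = 9

Substituting into the transmissibility equation gives transmissibility = 2*testing - 16.
Substituting into the susceptibles equation gives susceptibles = 8*testing - 59.
Substituting into the peak_cases equation gives peak_cases = -8*testing + 45.
Solve -8*testing + 45 = -27: testing = (-27 - 45) / -8 = 9.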